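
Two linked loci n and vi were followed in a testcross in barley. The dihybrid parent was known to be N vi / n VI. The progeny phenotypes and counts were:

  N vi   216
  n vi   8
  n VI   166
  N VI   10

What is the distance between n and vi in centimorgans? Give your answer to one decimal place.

The recombinant classes are N VI and n vi: 10 + 8 = 18.
Recombination frequency = 18/400 = 0.0450 ≈ 4.5%, i.e. 4.5 centimorgans.

4.5 centimorgans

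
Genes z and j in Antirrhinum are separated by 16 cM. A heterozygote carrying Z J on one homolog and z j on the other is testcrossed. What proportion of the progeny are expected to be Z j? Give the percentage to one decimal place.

8.0%

A map distance of 16 cM corresponds to a recombination frequency of 0.160.
The F1 is Z J / z j, so Z j is a recombinant gamete class with expected frequency r/2 = 0.160/2 = 0.0800.
That is 0.0800 = 8.0% of the progeny.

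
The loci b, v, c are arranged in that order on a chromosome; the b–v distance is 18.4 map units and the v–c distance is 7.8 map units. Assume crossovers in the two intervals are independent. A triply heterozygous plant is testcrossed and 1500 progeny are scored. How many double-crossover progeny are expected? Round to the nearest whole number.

Map distances give recombination frequencies of 0.184 and 0.078 for the two intervals.
With no interference, expected double-crossover frequency = 0.184 × 0.078 = 0.01435.
Expected number = 0.01435 × 1500 = 21.53 ≈ 22.

22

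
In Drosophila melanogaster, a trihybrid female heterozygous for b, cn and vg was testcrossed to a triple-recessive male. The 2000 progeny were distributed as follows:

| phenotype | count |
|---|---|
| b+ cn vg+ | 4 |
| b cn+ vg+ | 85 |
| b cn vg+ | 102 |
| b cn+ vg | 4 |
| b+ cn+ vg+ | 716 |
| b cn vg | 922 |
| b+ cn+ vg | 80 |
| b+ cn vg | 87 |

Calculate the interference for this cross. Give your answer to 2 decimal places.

The two most frequent reciprocal classes, b cn vg and b+ cn+ vg+, are the parental types, so the F1 was b cn vg / b+ cn+ vg+.
The two rarest classes, b cn+ vg and b+ cn vg+, are the double crossovers. Comparing them with the parentals, only the cn allele has switched, so cn is the middle locus and the order is vg – cn – b.
vg–cn: (182 + 8)/2000 = 0.0950; cn–b: (172 + 8)/2000 = 0.0900.
Expected DCO frequency = 0.0950 × 0.0900 ≈ 0.00855; observed = 8/2000 ≈ 0.00400.
Coefficient of coincidence = 0.00400/0.00855 ≈ 0.47; interference = 1 − 0.47 = 0.53.

0.53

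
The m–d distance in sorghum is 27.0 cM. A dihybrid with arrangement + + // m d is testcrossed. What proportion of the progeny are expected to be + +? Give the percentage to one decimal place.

36.5%

A map distance of 27.0 cM corresponds to a recombination frequency of 0.270.
The F1 is + + / m d, so + + is a parental gamete class with expected frequency (1 − r)/2 = 0.730/2 = 0.3650.
That is 0.3650 = 36.5% of the progeny.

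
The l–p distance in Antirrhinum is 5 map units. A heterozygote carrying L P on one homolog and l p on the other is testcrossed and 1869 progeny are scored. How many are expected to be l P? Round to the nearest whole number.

A map distance of 5 map units corresponds to a recombination frequency of 0.050.
The F1 is L P / l p, so l P is a recombinant gamete class with expected frequency r/2 = 0.050/2 = 0.0250.
Expected number = 0.0250 × 1869 = 46.73 ≈ 47.

47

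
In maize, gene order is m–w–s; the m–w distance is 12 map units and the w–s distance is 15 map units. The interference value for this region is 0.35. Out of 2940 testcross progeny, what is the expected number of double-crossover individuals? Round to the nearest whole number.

Map distances give recombination frequencies of 0.120 and 0.150 for the two intervals.
With interference 0.35 (so coincidence = 0.65), expected double-crossover frequency = 0.120 × 0.150 × 0.65 = 0.01170.
Expected number = 0.01170 × 2940 = 34.40 ≈ 34.

34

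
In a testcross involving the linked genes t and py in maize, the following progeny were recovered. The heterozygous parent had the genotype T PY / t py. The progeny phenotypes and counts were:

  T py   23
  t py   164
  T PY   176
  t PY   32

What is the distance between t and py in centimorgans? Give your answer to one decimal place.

13.9 centimorgans

The recombinant classes are T py and t PY: 23 + 32 = 55.
Recombination frequency = 55/395 = 0.1392 ≈ 13.9%, i.e. 13.9 centimorgans.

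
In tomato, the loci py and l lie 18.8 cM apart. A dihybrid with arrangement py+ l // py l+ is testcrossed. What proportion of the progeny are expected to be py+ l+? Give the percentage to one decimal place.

A map distance of 18.8 cM corresponds to a recombination frequency of 0.188.
The F1 is py+ l / py l+, so py+ l+ is a recombinant gamete class with expected frequency r/2 = 0.188/2 = 0.0940.
That is 0.0940 = 9.4% of the progeny.

9.4%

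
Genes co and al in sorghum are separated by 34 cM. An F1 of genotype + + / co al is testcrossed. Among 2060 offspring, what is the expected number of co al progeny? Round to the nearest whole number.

680

A map distance of 34 cM corresponds to a recombination frequency of 0.340.
The F1 is + + / co al, so co al is a parental gamete class with expected frequency (1 − r)/2 = 0.660/2 = 0.3300.
Expected number = 0.3300 × 2060 = 679.80 ≈ 680.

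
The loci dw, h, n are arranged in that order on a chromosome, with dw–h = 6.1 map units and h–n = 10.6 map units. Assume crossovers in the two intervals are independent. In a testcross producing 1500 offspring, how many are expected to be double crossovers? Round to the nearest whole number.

Map distances give recombination frequencies of 0.061 and 0.106 for the two intervals.
With no interference, expected double-crossover frequency = 0.061 × 0.106 = 0.00647.
Expected number = 0.00647 × 1500 = 9.70 ≈ 10.

10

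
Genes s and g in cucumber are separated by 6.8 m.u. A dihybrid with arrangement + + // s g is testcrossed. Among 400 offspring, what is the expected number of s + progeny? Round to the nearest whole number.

14

A map distance of 6.8 m.u. corresponds to a recombination frequency of 0.068.
The F1 is + + / s g, so s + is a recombinant gamete class with expected frequency r/2 = 0.068/2 = 0.0340.
Expected number = 0.0340 × 400 = 13.60 ≈ 14.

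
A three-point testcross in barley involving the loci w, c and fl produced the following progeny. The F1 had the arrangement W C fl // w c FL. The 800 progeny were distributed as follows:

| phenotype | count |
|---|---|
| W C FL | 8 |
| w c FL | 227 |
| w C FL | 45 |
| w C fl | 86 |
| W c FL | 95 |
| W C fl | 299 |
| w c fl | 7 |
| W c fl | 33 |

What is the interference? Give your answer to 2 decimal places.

0.34

The two rarest classes, W C FL and w c fl, are the double crossovers. Comparing them with the parentals, only the fl allele has switched, so fl is the middle locus and the order is c – fl – w.
c–fl: (78 + 15)/800 = 0.1163; fl–w: (181 + 15)/800 = 0.2450.
Expected DCO frequency = 0.1163 × 0.2450 ≈ 0.02849; observed = 15/800 ≈ 0.01875.
Coefficient of coincidence = 0.01875/0.02849 ≈ 0.66; interference = 1 − 0.66 = 0.34.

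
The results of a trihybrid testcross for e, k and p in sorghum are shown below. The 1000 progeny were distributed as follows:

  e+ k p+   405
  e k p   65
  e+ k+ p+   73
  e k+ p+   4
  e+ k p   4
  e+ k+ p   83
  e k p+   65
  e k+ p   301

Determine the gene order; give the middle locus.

The two most frequent reciprocal classes, e+ k p+ and e k+ p, are the parental types, so the F1 was e+ k p+ / e k+ p.
The two rarest classes, e+ k p and e k+ p+, are the double crossovers. Comparing them with the parentals, only the p allele has switched, so p is the middle locus and the order is e – p – k.

p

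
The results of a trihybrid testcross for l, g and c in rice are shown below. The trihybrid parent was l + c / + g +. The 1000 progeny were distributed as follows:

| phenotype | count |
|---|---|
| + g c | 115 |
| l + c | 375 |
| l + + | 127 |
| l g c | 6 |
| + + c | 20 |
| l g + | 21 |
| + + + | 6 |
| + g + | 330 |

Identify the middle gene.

The two rarest classes, l g c and + + +, are the double crossovers. Comparing them with the parentals, only the g allele has switched, so g is the middle locus and the order is l – g – c.

g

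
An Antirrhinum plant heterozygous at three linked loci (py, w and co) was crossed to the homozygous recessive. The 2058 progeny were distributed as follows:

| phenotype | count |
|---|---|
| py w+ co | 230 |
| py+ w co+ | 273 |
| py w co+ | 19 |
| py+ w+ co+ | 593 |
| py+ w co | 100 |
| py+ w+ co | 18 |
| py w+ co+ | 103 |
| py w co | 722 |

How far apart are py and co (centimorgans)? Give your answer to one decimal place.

The two most frequent reciprocal classes, py w co and py+ w+ co+, are the parental types, so the F1 was py w co / py+ w+ co+.
The two rarest classes, py w co+ and py+ w+ co, are the double crossovers. Comparing them with the parentals, only the co allele has switched, so co is the middle locus and the order is w – co – py.
Crossovers in the co–py interval produce the single-crossover classes py+ w co and py w+ co+ (100 + 103 = 203) plus the double crossovers (37).
RF(co–py) = (203 + 37) / 2058 = 240/2058 = 0.1166 → 11.7 centimorgans.

11.7 centimorgans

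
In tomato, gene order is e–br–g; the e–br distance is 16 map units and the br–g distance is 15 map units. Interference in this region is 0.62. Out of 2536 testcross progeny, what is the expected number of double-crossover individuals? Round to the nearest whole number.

23

Map distances give recombination frequencies of 0.160 and 0.150 for the two intervals.
With interference 0.62 (so coincidence = 0.38), expected double-crossover frequency = 0.160 × 0.150 × 0.38 = 0.00912.
Expected number = 0.00912 × 2536 = 23.13 ≈ 23.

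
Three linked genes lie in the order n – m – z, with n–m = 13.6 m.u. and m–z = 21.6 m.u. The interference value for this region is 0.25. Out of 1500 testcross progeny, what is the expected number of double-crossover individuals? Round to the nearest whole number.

Map distances give recombination frequencies of 0.136 and 0.216 for the two intervals.
With interference 0.25 (so coincidence = 0.75), expected double-crossover frequency = 0.136 × 0.216 × 0.75 = 0.02203.
Expected number = 0.02203 × 1500 = 33.05 ≈ 33.

33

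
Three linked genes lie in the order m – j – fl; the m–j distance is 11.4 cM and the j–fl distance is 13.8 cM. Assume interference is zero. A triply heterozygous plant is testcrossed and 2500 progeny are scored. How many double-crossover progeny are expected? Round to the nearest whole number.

Map distances give recombination frequencies of 0.114 and 0.138 for the two intervals.
With no interference, expected double-crossover frequency = 0.114 × 0.138 = 0.01573.
Expected number = 0.01573 × 2500 = 39.33 ≈ 39.

39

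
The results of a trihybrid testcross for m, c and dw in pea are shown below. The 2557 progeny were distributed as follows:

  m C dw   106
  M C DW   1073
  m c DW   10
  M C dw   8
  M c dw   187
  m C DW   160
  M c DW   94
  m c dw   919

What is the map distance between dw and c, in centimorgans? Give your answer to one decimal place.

The two most frequent reciprocal classes, M C DW and m c dw, are the parental types, so the F1 was M C DW / m c dw.
The two rarest classes, M C dw and m c DW, are the double crossovers. Comparing them with the parentals, only the dw allele has switched, so dw is the middle locus and the order is c – dw – m.
Crossovers in the c–dw interval produce the single-crossover classes M c DW and m C dw (94 + 106 = 200) plus the double crossovers (18).
RF(c–dw) = (200 + 18) / 2557 = 218/2557 = 0.0853 → 8.5 centimorgans.

8.5 centimorgans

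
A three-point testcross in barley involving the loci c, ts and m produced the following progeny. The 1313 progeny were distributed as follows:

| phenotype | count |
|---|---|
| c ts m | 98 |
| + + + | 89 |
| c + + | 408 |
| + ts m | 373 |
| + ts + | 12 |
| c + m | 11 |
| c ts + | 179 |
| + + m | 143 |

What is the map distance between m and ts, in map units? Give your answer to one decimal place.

26.3 map units

The two most frequent reciprocal classes, c + + and + ts m, are the parental types, so the F1 was c + + / + ts m.
The two rarest classes, c + m and + ts +, are the double crossovers. Comparing them with the parentals, only the m allele has switched, so m is the middle locus and the order is c – m – ts.
Crossovers in the m–ts interval produce the single-crossover classes c ts + and + + m (179 + 143 = 322) plus the double crossovers (23).
RF(m–ts) = (322 + 23) / 1313 = 345/1313 = 0.2628 → 26.3 map units.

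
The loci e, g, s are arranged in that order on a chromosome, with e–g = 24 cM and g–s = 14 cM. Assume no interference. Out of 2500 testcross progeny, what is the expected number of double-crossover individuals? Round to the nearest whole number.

Map distances give recombination frequencies of 0.240 and 0.140 for the two intervals.
With no interference, expected double-crossover frequency = 0.240 × 0.140 = 0.03360.
Expected number = 0.03360 × 2500 = 84.00 ≈ 84.

84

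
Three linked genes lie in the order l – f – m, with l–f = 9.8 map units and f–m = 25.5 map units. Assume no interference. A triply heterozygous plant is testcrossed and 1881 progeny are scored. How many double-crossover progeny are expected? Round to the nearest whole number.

47

Map distances give recombination frequencies of 0.098 and 0.255 for the two intervals.
With no interference, expected double-crossover frequency = 0.098 × 0.255 = 0.02499.
Expected number = 0.02499 × 1881 = 47.01 ≈ 47.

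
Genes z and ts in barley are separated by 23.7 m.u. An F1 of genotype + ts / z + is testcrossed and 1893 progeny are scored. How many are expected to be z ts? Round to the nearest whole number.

224

A map distance of 23.7 m.u. corresponds to a recombination frequency of 0.237.
The F1 is + ts / z +, so z ts is a recombinant gamete class with expected frequency r/2 = 0.237/2 = 0.1185.
Expected number = 0.1185 × 1893 = 224.32 ≈ 224.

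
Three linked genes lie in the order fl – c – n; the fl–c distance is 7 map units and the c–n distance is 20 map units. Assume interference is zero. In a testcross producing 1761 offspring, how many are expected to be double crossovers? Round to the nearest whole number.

Map distances give recombination frequencies of 0.070 and 0.200 for the two intervals.
With no interference, expected double-crossover frequency = 0.070 × 0.200 = 0.01400.
Expected number = 0.01400 × 1761 = 24.65 ≈ 25.

25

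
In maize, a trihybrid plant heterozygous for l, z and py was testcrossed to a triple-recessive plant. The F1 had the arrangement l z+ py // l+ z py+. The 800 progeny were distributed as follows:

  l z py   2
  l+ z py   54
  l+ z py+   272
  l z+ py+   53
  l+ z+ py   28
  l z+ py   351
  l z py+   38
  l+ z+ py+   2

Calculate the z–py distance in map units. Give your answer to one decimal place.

13.9 map units

The two rarest classes, l z py and l+ z+ py+, are the double crossovers. Comparing them with the parentals, only the z allele has switched, so z is the middle locus and the order is py – z – l.
Crossovers in the py–z interval produce the single-crossover classes l z+ py+ and l+ z py (53 + 54 = 107) plus the double crossovers (4).
RF(py–z) = (107 + 4) / 800 = 111/800 = 0.1388 → 13.9 map units.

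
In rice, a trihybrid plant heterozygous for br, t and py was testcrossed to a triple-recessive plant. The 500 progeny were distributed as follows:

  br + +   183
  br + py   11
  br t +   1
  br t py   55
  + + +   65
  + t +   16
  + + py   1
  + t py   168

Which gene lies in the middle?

The two most frequent reciprocal classes, + t py and br + +, are the parental types, so the F1 was + t py / br + +.
The two rarest classes, + + py and br t +, are the double crossovers. Comparing them with the parentals, only the t allele has switched, so t is the middle locus and the order is br – t – py.

t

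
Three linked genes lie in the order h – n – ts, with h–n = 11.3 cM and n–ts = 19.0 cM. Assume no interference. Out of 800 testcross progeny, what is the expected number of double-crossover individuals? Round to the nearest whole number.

Map distances give recombination frequencies of 0.113 and 0.190 for the two intervals.
With no interference, expected double-crossover frequency = 0.113 × 0.190 = 0.02147.
Expected number = 0.02147 × 800 = 17.18 ≈ 17.

17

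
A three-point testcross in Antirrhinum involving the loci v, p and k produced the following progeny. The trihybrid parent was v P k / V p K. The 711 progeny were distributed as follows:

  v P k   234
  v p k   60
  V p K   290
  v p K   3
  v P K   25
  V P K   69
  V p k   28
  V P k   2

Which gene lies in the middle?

v

The two rarest classes, V P k and v p K, are the double crossovers. Comparing them with the parentals, only the v allele has switched, so v is the middle locus and the order is p – v – k.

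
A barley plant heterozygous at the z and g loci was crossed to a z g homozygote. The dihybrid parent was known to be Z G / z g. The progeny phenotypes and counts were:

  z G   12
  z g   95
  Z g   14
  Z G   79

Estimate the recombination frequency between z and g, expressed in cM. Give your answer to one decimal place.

The recombinant classes are Z g and z G: 14 + 12 = 26.
Recombination frequency = 26/200 = 0.1300 ≈ 13.0%, i.e. 13.0 cM.

13.0 cM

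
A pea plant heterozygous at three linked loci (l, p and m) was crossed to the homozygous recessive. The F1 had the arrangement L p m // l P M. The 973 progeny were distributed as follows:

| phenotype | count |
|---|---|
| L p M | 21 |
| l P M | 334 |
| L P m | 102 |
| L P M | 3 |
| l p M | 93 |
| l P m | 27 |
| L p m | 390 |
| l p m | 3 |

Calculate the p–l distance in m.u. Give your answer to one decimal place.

The two rarest classes, l p m and L P M, are the double crossovers. Comparing them with the parentals, only the l allele has switched, so l is the middle locus and the order is m – l – p.
Crossovers in the l–p interval produce the single-crossover classes L P m and l p M (102 + 93 = 195) plus the double crossovers (6).
RF(l–p) = (195 + 6) / 973 = 201/973 = 0.2066 → 20.7 m.u.

20.7 m.u.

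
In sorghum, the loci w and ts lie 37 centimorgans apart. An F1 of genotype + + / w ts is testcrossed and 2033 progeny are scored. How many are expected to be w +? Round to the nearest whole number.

376

A map distance of 37 centimorgans corresponds to a recombination frequency of 0.370.
The F1 is + + / w ts, so w + is a recombinant gamete class with expected frequency r/2 = 0.370/2 = 0.1850.
Expected number = 0.1850 × 2033 = 376.11 ≈ 376.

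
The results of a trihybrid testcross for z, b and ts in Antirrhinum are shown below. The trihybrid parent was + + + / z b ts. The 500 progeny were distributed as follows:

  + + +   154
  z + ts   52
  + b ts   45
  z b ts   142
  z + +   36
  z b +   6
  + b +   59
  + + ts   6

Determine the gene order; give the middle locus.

The two rarest classes, + + ts and z b +, are the double crossovers. Comparing them with the parentals, only the ts allele has switched, so ts is the middle locus and the order is b – ts – z.

ts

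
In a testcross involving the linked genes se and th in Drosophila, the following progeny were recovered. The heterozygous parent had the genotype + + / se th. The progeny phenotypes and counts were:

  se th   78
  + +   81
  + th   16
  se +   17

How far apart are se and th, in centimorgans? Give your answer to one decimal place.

17.2 centimorgans

The recombinant classes are + th and se +: 16 + 17 = 33.
Recombination frequency = 33/192 = 0.1719 ≈ 17.2%, i.e. 17.2 centimorgans.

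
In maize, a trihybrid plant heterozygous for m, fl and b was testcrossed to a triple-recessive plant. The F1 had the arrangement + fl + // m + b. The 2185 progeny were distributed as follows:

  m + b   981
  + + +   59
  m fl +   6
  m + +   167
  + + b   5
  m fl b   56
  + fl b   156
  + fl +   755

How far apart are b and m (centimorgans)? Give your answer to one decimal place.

15.3 centimorgans

The two rarest classes, m fl + and + + b, are the double crossovers. Comparing them with the parentals, only the m allele has switched, so m is the middle locus and the order is fl – m – b.
Crossovers in the m–b interval produce the single-crossover classes + fl b and m + + (156 + 167 = 323) plus the double crossovers (11).
RF(m–b) = (323 + 11) / 2185 = 334/2185 = 0.1529 → 15.3 centimorgans.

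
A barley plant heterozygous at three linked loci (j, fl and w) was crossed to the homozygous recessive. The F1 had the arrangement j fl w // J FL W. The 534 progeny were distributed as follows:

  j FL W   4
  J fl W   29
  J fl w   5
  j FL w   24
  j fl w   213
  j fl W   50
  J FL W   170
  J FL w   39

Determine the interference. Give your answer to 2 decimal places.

The two rarest classes, J fl w and j FL W, are the double crossovers. Comparing them with the parentals, only the j allele has switched, so j is the middle locus and the order is w – j – fl.
w–j: (89 + 9)/534 = 0.1835; j–fl: (53 + 9)/534 = 0.1161.
Expected DCO frequency = 0.1835 × 0.1161 ≈ 0.02130; observed = 9/534 ≈ 0.01685.
Coefficient of coincidence = 0.01685/0.02130 ≈ 0.79; interference = 1 − 0.79 = 0.21.

0.21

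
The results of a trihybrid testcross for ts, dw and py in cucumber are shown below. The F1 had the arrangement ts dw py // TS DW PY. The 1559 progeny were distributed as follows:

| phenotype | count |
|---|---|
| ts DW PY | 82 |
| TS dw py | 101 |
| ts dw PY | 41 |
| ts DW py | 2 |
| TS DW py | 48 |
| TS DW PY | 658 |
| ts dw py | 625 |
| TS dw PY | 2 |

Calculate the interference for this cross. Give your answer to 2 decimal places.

0.64

The two rarest classes, ts DW py and TS dw PY, are the double crossovers. Comparing them with the parentals, only the dw allele has switched, so dw is the middle locus and the order is ts – dw – py.
ts–dw: (183 + 4)/1559 = 0.1199; dw–py: (89 + 4)/1559 = 0.0597.
Expected DCO frequency = 0.1199 × 0.0597 ≈ 0.00716; observed = 4/1559 ≈ 0.00257.
Coefficient of coincidence = 0.00257/0.00716 ≈ 0.36; interference = 1 − 0.36 = 0.64.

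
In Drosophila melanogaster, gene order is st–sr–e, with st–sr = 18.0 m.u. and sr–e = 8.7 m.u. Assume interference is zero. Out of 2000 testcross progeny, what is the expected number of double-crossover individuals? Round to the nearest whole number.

Map distances give recombination frequencies of 0.180 and 0.087 for the two intervals.
With no interference, expected double-crossover frequency = 0.180 × 0.087 = 0.01566.
Expected number = 0.01566 × 2000 = 31.32 ≈ 31.

31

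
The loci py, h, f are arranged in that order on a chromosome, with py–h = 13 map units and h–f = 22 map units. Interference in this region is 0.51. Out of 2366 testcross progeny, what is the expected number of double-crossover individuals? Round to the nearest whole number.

Map distances give recombination frequencies of 0.130 and 0.220 for the two intervals.
With interference 0.51 (so coincidence = 0.49), expected double-crossover frequency = 0.130 × 0.220 × 0.49 = 0.01401.
Expected number = 0.01401 × 2366 = 33.16 ≈ 33.

33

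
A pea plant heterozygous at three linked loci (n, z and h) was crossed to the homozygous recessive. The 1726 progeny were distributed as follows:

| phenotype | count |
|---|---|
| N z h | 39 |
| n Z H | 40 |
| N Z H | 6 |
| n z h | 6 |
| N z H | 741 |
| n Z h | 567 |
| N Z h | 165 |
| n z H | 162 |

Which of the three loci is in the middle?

The two most frequent reciprocal classes, N z H and n Z h, are the parental types, so the F1 was N z H / n Z h.
The two rarest classes, N Z H and n z h, are the double crossovers. Comparing them with the parentals, only the z allele has switched, so z is the middle locus and the order is h – z – n.

z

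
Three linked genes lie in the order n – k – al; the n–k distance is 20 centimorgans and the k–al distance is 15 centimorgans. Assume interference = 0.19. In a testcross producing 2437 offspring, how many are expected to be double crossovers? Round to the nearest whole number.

Map distances give recombination frequencies of 0.200 and 0.150 for the two intervals.
With interference 0.19 (so coincidence = 0.81), expected double-crossover frequency = 0.200 × 0.150 × 0.81 = 0.02430.
Expected number = 0.02430 × 2437 = 59.22 ≈ 59.

59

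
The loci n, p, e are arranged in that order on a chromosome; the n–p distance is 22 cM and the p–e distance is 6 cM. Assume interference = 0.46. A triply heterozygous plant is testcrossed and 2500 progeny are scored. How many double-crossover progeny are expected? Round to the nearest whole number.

Map distances give recombination frequencies of 0.220 and 0.060 for the two intervals.
With interference 0.46 (so coincidence = 0.54), expected double-crossover frequency = 0.220 × 0.060 × 0.54 = 0.00713.
Expected number = 0.00713 × 2500 = 17.82 ≈ 18.

18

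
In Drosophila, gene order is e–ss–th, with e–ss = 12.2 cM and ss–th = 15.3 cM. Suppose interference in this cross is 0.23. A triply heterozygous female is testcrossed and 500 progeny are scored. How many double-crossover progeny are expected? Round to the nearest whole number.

7

Map distances give recombination frequencies of 0.122 and 0.153 for the two intervals.
With interference 0.23 (so coincidence = 0.77), expected double-crossover frequency = 0.122 × 0.153 × 0.77 = 0.01437.
Expected number = 0.01437 × 500 = 7.19 ≈ 7.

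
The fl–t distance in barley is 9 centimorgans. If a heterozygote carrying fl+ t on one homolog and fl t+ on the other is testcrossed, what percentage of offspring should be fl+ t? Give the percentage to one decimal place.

A map distance of 9 centimorgans corresponds to a recombination frequency of 0.090.
The F1 is fl+ t / fl t+, so fl+ t is a parental gamete class with expected frequency (1 − r)/2 = 0.910/2 = 0.4550.
That is 0.4550 = 45.5% of the progeny.

45.5%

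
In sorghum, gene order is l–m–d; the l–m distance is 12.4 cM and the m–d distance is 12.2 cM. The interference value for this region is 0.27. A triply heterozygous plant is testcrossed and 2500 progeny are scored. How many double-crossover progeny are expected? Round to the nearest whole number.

Map distances give recombination frequencies of 0.124 and 0.122 for the two intervals.
With interference 0.27 (so coincidence = 0.73), expected double-crossover frequency = 0.124 × 0.122 × 0.73 = 0.01104.
Expected number = 0.01104 × 2500 = 27.61 ≈ 28.

28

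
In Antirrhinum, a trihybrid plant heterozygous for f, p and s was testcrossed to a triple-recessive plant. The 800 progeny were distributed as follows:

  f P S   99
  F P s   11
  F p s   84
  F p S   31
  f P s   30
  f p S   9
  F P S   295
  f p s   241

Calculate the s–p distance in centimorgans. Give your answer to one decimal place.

The two most frequent reciprocal classes, f p s and F P S, are the parental types, so the F1 was f p s / F P S.
The two rarest classes, f p S and F P s, are the double crossovers. Comparing them with the parentals, only the s allele has switched, so s is the middle locus and the order is f – s – p.
Crossovers in the s–p interval produce the single-crossover classes f P s and F p S (30 + 31 = 61) plus the double crossovers (20).
RF(s–p) = (61 + 20) / 800 = 81/800 = 0.1013 → 10.1 centimorgans.

10.1 centimorgans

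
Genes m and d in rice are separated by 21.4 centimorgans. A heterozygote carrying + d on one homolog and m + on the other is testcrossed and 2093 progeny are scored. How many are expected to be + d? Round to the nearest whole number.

823

A map distance of 21.4 centimorgans corresponds to a recombination frequency of 0.214.
The F1 is + d / m +, so + d is a parental gamete class with expected frequency (1 − r)/2 = 0.786/2 = 0.3930.
Expected number = 0.3930 × 2093 = 822.55 ≈ 823.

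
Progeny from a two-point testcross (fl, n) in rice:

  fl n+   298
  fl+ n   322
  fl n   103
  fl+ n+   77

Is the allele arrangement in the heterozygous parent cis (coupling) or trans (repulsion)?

The two most frequent classes are fl+ n (322) and fl n+ (298); these are the parental (non-recombinant) types.
So the F1 carried fl+ n on one chromosome and fl n+ on the other — the recessive alleles are on opposite chromosomes (trans / repulsion).

trans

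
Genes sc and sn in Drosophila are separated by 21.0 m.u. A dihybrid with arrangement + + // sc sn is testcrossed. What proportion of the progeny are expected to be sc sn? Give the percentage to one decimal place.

A map distance of 21.0 m.u. corresponds to a recombination frequency of 0.210.
The F1 is + + / sc sn, so sc sn is a parental gamete class with expected frequency (1 − r)/2 = 0.790/2 = 0.3950.
That is 0.3950 = 39.5% of the progeny.

39.5%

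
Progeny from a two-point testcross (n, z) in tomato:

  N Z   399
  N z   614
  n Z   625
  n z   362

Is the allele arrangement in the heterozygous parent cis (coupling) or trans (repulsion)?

trans

The two most frequent classes are N z (614) and n Z (625); these are the parental (non-recombinant) types.
So the F1 carried N z on one chromosome and n Z on the other — the recessive alleles are on opposite chromosomes (trans / repulsion).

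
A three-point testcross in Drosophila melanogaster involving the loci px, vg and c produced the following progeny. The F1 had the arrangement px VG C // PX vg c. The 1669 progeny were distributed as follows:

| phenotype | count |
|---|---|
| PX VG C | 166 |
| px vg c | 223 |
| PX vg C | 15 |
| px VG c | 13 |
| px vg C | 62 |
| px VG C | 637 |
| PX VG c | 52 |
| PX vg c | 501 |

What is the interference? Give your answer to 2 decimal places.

0.21

The two rarest classes, px VG c and PX vg C, are the double crossovers. Comparing them with the parentals, only the c allele has switched, so c is the middle locus and the order is vg – c – px.
vg–c: (114 + 28)/1669 = 0.0851; c–px: (389 + 28)/1669 = 0.2499.
Expected DCO frequency = 0.0851 × 0.2499 ≈ 0.02127; observed = 28/1669 ≈ 0.01678.
Coefficient of coincidence = 0.01678/0.02127 ≈ 0.79; interference = 1 − 0.79 = 0.21.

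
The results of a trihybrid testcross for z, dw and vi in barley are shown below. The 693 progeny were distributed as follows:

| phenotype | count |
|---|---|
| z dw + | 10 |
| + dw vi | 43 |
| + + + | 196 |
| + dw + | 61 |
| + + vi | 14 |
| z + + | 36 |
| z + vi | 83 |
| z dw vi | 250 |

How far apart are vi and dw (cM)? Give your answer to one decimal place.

24.2 cM

The two most frequent reciprocal classes, z dw vi and + + +, are the parental types, so the F1 was z dw vi / + + +.
The two rarest classes, z dw + and + + vi, are the double crossovers. Comparing them with the parentals, only the vi allele has switched, so vi is the middle locus and the order is z – vi – dw.
Crossovers in the vi–dw interval produce the single-crossover classes z + vi and + dw + (83 + 61 = 144) plus the double crossovers (24).
RF(vi–dw) = (144 + 24) / 693 = 168/693 = 0.2424 → 24.2 cM.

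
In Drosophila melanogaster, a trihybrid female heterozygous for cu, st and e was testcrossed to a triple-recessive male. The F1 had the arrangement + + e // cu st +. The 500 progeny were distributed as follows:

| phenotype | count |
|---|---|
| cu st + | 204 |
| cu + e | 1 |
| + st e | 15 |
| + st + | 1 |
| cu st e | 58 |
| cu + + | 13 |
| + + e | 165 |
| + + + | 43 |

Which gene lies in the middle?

cu

The two rarest classes, cu + e and + st +, are the double crossovers. Comparing them with the parentals, only the cu allele has switched, so cu is the middle locus and the order is e – cu – st.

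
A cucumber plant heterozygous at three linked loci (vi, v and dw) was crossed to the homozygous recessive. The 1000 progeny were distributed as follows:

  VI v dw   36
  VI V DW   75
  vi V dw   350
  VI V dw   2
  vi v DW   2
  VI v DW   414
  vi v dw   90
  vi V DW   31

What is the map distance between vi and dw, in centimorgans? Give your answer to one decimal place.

The two most frequent reciprocal classes, vi V dw and VI v DW, are the parental types, so the F1 was vi V dw / VI v DW.
The two rarest classes, VI V dw and vi v DW, are the double crossovers. Comparing them with the parentals, only the vi allele has switched, so vi is the middle locus and the order is dw – vi – v.
Crossovers in the dw–vi interval produce the single-crossover classes vi V DW and VI v dw (31 + 36 = 67) plus the double crossovers (4).
RF(dw–vi) = (67 + 4) / 1000 = 71/1000 = 0.0710 → 7.1 centimorgans.

7.1 centimorgans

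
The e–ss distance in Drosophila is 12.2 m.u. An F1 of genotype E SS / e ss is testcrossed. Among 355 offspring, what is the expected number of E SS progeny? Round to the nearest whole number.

A map distance of 12.2 m.u. corresponds to a recombination frequency of 0.122.
The F1 is E SS / e ss, so E SS is a parental gamete class with expected frequency (1 − r)/2 = 0.878/2 = 0.4390.
Expected number = 0.4390 × 355 = 155.84 ≈ 156.

156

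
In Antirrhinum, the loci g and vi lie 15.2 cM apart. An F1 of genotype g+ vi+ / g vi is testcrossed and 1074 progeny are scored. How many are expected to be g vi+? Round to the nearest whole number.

82

A map distance of 15.2 cM corresponds to a recombination frequency of 0.152.
The F1 is g+ vi+ / g vi, so g vi+ is a recombinant gamete class with expected frequency r/2 = 0.152/2 = 0.0760.
Expected number = 0.0760 × 1074 = 81.62 ≈ 82.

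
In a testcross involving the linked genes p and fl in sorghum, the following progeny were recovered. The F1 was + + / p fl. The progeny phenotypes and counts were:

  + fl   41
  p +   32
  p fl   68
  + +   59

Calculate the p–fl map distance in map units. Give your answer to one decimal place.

36.5 map units

The recombinant classes are + fl and p +: 41 + 32 = 73.
Recombination frequency = 73/200 = 0.3650 ≈ 36.5%, i.e. 36.5 map units.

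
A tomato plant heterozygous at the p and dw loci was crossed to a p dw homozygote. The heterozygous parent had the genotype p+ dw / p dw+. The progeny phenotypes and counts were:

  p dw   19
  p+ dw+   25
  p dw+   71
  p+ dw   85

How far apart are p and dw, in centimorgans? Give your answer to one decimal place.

22.0 centimorgans

The recombinant classes are p+ dw+ and p dw: 25 + 19 = 44.
Recombination frequency = 44/200 = 0.2200 ≈ 22.0%, i.e. 22.0 centimorgans.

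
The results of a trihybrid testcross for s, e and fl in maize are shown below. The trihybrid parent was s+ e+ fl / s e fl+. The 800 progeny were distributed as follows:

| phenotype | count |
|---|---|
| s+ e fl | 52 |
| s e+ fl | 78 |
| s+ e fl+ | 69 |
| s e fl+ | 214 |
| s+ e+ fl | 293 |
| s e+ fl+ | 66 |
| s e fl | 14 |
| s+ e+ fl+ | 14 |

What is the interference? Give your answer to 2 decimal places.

The two rarest classes, s+ e+ fl+ and s e fl, are the double crossovers. Comparing them with the parentals, only the fl allele has switched, so fl is the middle locus and the order is s – fl – e.
s–fl: (147 + 28)/800 = 0.2188; fl–e: (118 + 28)/800 = 0.1825.
Expected DCO frequency = 0.2188 × 0.1825 ≈ 0.03993; observed = 28/800 ≈ 0.03500.
Coefficient of coincidence = 0.03500/0.03993 ≈ 0.88; interference = 1 − 0.88 = 0.12.

0.12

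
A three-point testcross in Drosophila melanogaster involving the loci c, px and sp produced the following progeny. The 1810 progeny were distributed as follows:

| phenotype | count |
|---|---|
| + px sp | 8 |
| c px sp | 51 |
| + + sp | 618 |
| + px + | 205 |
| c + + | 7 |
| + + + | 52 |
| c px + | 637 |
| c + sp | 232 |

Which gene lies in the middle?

px

The two most frequent reciprocal classes, c px + and + + sp, are the parental types, so the F1 was c px + / + + sp.
The two rarest classes, c + + and + px sp, are the double crossovers. Comparing them with the parentals, only the px allele has switched, so px is the middle locus and the order is sp – px – c.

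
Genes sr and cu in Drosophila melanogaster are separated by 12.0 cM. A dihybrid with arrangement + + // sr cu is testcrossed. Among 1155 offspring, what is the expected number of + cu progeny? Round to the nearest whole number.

A map distance of 12.0 cM corresponds to a recombination frequency of 0.120.
The F1 is + + / sr cu, so + cu is a recombinant gamete class with expected frequency r/2 = 0.120/2 = 0.0600.
Expected number = 0.0600 × 1155 = 69.30 ≈ 69.

69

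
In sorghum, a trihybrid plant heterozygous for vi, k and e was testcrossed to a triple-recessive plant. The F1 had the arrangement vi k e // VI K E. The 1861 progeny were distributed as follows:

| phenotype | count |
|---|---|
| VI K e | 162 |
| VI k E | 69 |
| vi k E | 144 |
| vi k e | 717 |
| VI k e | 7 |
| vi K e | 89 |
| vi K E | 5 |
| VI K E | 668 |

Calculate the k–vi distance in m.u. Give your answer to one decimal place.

9.1 m.u.

The two rarest classes, VI k e and vi K E, are the double crossovers. Comparing them with the parentals, only the vi allele has switched, so vi is the middle locus and the order is e – vi – k.
Crossovers in the vi–k interval produce the single-crossover classes vi K e and VI k E (89 + 69 = 158) plus the double crossovers (12).
RF(vi–k) = (158 + 12) / 1861 = 170/1861 = 0.0913 → 9.1 m.u.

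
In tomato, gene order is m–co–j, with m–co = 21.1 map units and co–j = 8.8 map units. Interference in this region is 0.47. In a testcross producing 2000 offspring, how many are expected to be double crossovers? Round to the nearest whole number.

Map distances give recombination frequencies of 0.211 and 0.088 for the two intervals.
With interference 0.47 (so coincidence = 0.53), expected double-crossover frequency = 0.211 × 0.088 × 0.53 = 0.00984.
Expected number = 0.00984 × 2000 = 19.68 ≈ 20.

20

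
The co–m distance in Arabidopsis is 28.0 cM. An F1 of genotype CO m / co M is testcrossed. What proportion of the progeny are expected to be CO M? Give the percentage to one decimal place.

14.0%

A map distance of 28.0 cM corresponds to a recombination frequency of 0.280.
The F1 is CO m / co M, so CO M is a recombinant gamete class with expected frequency r/2 = 0.280/2 = 0.1400.
That is 0.1400 = 14.0% of the progeny.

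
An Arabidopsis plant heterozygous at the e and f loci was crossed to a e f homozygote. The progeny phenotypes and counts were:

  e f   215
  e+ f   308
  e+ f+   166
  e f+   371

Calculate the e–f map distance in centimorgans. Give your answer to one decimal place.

35.9 centimorgans

The two most frequent classes, e+ f (308) and e f+ (371), are the parental types, so the F1 was e+ f / e f+.
The recombinant classes are e+ f+ and e f: 166 + 215 = 381.
Recombination frequency = 381/1060 = 0.3594 ≈ 35.9%, i.e. 35.9 centimorgans.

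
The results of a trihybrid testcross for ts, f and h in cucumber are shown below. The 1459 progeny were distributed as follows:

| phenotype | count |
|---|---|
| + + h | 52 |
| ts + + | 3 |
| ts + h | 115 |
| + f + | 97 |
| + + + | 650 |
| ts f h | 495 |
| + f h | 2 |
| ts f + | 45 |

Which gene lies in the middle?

The two most frequent reciprocal classes, ts f h and + + +, are the parental types, so the F1 was ts f h / + + +.
The two rarest classes, + f h and ts + +, are the double crossovers. Comparing them with the parentals, only the ts allele has switched, so ts is the middle locus and the order is f – ts – h.

ts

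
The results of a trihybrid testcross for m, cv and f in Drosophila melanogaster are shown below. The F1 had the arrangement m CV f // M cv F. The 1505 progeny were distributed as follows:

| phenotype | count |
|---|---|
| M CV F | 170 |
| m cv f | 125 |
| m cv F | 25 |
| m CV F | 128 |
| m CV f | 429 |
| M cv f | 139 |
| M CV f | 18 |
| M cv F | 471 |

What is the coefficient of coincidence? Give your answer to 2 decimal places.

The two rarest classes, M CV f and m cv F, are the double crossovers. Comparing them with the parentals, only the m allele has switched, so m is the middle locus and the order is cv – m – f.
cv–m: (295 + 43)/1505 = 0.2246; m–f: (267 + 43)/1505 = 0.2060.
Expected DCO frequency = 0.2246 × 0.2060 ≈ 0.04627; observed = 43/1505 ≈ 0.02857.
Coefficient of coincidence = 0.02857/0.04627 ≈ 0.62.

0.62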